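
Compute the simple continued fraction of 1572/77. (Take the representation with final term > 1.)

1572 = 20·77 + 32
77 = 2·32 + 13
32 = 2·13 + 6
13 = 2·6 + 1
6 = 6·1 + 0  (stop)
So 1572/77 = [20; 2, 2, 2, 6].

[20; 2, 2, 2, 6]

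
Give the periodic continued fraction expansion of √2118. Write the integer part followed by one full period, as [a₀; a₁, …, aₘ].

a₀ = ⌊√2118⌋ = 46.
With m₀=0, d₀=1 and mₖ₊₁ = dₖaₖ − mₖ, dₖ₊₁ = (n − mₖ₊₁²)/dₖ, aₖ₊₁ = ⌊(a₀+mₖ₊₁)/dₖ₊₁⌋:
  k=1: m=46, d=2, a=46
  k=2: m=46, d=1, a=92
d=1 and a=2a₀=92 at k=2, so the next step gives (m, d) = (46, 2) again — its k=1 value — and the period has length 2.

[46; 46, 92]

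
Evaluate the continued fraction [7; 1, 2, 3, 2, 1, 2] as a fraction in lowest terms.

685/89

Fold from the inside: start with 2/1.
  1 + 1/2 = 3/2
  2 + 2/3 = 8/3
  3 + 3/8 = 27/8
  2 + 8/27 = 62/27
  1 + 27/62 = 89/62
  7 + 62/89 = 685/89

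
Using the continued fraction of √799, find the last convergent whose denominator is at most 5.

√799 = [28; 3, 1, 3, 56, …] (period length 4).
Convergents:
  p_0/q_0 = 28/1
  p_1/q_1 = 85/3
  p_2/q_2 = 113/4
  p_3/q_3 = 424/15
q_2 = 4 ≤ 5 < 15 = q_3, so the answer is 113/4.

113/4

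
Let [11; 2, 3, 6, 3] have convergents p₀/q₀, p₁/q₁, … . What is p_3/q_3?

503/44

Using pₖ = aₖpₖ₋₁ + pₖ₋₂, qₖ = aₖqₖ₋₁ + qₖ₋₂ (with p₋₁=1, p₋₂=0, q₋₁=0, q₋₂=1):
  k=0: a=11, p=11, q=1
  k=1: a=2, p=23, q=2
  k=2: a=3, p=80, q=7
  k=3: a=6, p=503, q=44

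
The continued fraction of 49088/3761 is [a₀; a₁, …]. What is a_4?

13

49088 = 13·3761 + 195   →  a_0 = 13
3761 = 19·195 + 56   →  a_1 = 19
195 = 3·56 + 27   →  a_2 = 3
56 = 2·27 + 2   →  a_3 = 2
27 = 13·2 + 1   →  a_4 = 13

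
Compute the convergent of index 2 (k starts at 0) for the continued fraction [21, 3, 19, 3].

Using pₖ = aₖpₖ₋₁ + pₖ₋₂, qₖ = aₖqₖ₋₁ + qₖ₋₂ (with p₋₁=1, p₋₂=0, q₋₁=0, q₋₂=1):
  k=0: a=21, p=21, q=1
  k=1: a=3, p=64, q=3
  k=2: a=19, p=1237, q=58

1237/58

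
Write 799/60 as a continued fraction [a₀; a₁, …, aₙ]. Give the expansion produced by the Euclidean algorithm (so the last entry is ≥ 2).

[13; 3, 6, 3]

799 = 13×60 + 19
60 = 3×19 + 3
19 = 6×3 + 1
3 = 3×1 + 0  (stop)
So 799/60 = [13; 3, 6, 3].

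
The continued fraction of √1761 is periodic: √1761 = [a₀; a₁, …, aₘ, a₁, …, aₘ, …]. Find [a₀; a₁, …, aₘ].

a₀ = ⌊√1761⌋ = 41.
With m₀=0, d₀=1 and mₖ₊₁ = dₖaₖ − mₖ, dₖ₊₁ = (n − mₖ₊₁²)/dₖ, aₖ₊₁ = ⌊(a₀+mₖ₊₁)/dₖ₊₁⌋:
  k=1: m=41, d=80, a=1
  k=2: m=39, d=3, a=26
  k=3: m=39, d=80, a=1
  k=4: m=41, d=1, a=82
d=1 and a=2a₀=82 at k=4, so the next step gives (m, d) = (41, 80) again — its k=1 value — and the period has length 4.

[41; 1, 26, 1, 82]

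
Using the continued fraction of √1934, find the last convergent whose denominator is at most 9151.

170236/3871

√1934 = [43; 1, 42, 1, 86, …] (period length 4).
Convergents:
  p_0/q_0 = 43/1
  p_1/q_1 = 44/1
  p_2/q_2 = 1891/43
  p_3/q_3 = 1935/44
  p_4/q_4 = 168301/3827
  p_5/q_5 = 170236/3871
  p_6/q_6 = 7318213/166409
q_5 = 3871 ≤ 9151 < 166409 = q_6, so the answer is 170236/3871.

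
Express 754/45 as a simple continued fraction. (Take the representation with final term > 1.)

754 = 16*45 + 34
45 = 1*34 + 11
34 = 3*11 + 1
11 = 11*1 + 0  (stop)
So 754/45 = [16; 1, 3, 11].

[16; 1, 3, 11]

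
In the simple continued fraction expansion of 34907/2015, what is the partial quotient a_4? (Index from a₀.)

34907 = 17·2015 + 652   →  a_0 = 17
2015 = 3·652 + 59   →  a_1 = 3
652 = 11·59 + 3   →  a_2 = 11
59 = 19·3 + 2   →  a_3 = 19
3 = 1·2 + 1   →  a_4 = 1

1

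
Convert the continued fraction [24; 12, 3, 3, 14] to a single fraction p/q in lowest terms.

Fold from the inside: start with 14/1.
  3 + 1/14 = 43/14
  3 + 14/43 = 143/43
  12 + 43/143 = 1759/143
  24 + 143/1759 = 42359/1759

42359/1759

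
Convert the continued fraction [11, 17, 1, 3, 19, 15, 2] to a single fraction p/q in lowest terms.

Using pₖ = aₖpₖ₋₁ + pₖ₋₂ and qₖ = aₖqₖ₋₁ + qₖ₋₂:
  k=0: a=11, p=11, q=1
  k=1: a=17, p=188, q=17
  k=2: a=1, p=199, q=18
  k=3: a=3, p=785, q=71
  k=4: a=19, p=15114, q=1367
  k=5: a=15, p=227495, q=20576
  k=6: a=2, p=470104, q=42519

470104/42519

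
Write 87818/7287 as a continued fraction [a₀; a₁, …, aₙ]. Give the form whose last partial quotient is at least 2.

87818 = 12*7287 + 374
7287 = 19*374 + 181
374 = 2*181 + 12
181 = 15*12 + 1
12 = 12*1 + 0  (stop)
So 87818/7287 = [12; 19, 2, 15, 12].

[12; 19, 2, 15, 12]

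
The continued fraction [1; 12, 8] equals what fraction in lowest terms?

Using pₖ = aₖpₖ₋₁ + pₖ₋₂ and qₖ = aₖqₖ₋₁ + qₖ₋₂:
  k=0: a=1, p=1, q=1
  k=1: a=12, p=13, q=12
  k=2: a=8, p=105, q=97

105/97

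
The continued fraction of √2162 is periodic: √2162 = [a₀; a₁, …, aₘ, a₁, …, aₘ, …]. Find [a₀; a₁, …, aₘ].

[46; 2, 92]

a₀ = ⌊√2162⌋ = 46.
With m₀=0, d₀=1 and mₖ₊₁ = dₖaₖ − mₖ, dₖ₊₁ = (n − mₖ₊₁²)/dₖ, aₖ₊₁ = ⌊(a₀+mₖ₊₁)/dₖ₊₁⌋:
  k=1: m=46, d=46, a=2
  k=2: m=46, d=1, a=92
d=1 and a=2a₀=92 at k=2, so the next step gives (m, d) = (46, 46) again — its k=1 value — and the period has length 2.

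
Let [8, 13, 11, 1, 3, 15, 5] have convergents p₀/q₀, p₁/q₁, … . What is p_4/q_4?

Using pₖ = aₖpₖ₋₁ + pₖ₋₂, qₖ = aₖqₖ₋₁ + qₖ₋₂ (with p₋₁=1, p₋₂=0, q₋₁=0, q₋₂=1):
  k=0: a=8, p=8, q=1
  k=1: a=13, p=105, q=13
  k=2: a=11, p=1163, q=144
  k=3: a=1, p=1268, q=157
  k=4: a=3, p=4967, q=615

4967/615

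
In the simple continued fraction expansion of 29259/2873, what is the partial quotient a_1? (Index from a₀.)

29259 = 10·2873 + 529   →  a_0 = 10
2873 = 5·529 + 228   →  a_1 = 5

5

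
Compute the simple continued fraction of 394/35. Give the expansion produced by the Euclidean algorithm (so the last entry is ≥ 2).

[11; 3, 1, 8]

394 = 11*35 + 9
35 = 3*9 + 8
9 = 1*8 + 1
8 = 8*1 + 0  (stop)
So 394/35 = [11; 3, 1, 8].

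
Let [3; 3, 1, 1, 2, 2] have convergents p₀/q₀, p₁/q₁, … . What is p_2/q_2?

13/4

Using pₖ = aₖpₖ₋₁ + pₖ₋₂, qₖ = aₖqₖ₋₁ + qₖ₋₂ (with p₋₁=1, p₋₂=0, q₋₁=0, q₋₂=1):
  k=0: a=3, p=3, q=1
  k=1: a=3, p=10, q=3
  k=2: a=1, p=13, q=4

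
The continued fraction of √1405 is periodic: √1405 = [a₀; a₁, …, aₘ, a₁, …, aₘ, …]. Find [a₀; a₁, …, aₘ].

a₀ = ⌊√1405⌋ = 37.
With m₀=0, d₀=1 and mₖ₊₁ = dₖaₖ − mₖ, dₖ₊₁ = (n − mₖ₊₁²)/dₖ, aₖ₊₁ = ⌊(a₀+mₖ₊₁)/dₖ₊₁⌋:
  k=1: m=37, d=36, a=2
  k=2: m=35, d=5, a=14
  k=3: m=35, d=36, a=2
  k=4: m=37, d=1, a=74
d=1 and a=2a₀=74 at k=4, so the next step gives (m, d) = (37, 36) again — its k=1 value — and the period has length 4.

[37; 2, 14, 2, 74]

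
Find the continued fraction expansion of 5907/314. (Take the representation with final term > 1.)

[18; 1, 4, 3, 9, 2]

5907 = 18·314 + 255
314 = 1·255 + 59
255 = 4·59 + 19
59 = 3·19 + 2
19 = 9·2 + 1
2 = 2·1 + 0  (stop)
So 5907/314 = [18; 1, 4, 3, 9, 2].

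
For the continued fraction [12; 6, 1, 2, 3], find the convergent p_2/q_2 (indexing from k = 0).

85/7

Using pₖ = aₖpₖ₋₁ + pₖ₋₂, qₖ = aₖqₖ₋₁ + qₖ₋₂ (with p₋₁=1, p₋₂=0, q₋₁=0, q₋₂=1):
  k=0: a=12, p=12, q=1
  k=1: a=6, p=73, q=6
  k=2: a=1, p=85, q=7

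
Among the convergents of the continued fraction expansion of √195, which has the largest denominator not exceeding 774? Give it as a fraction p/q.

√195 = [13; 1, 26, …] (period length 2).
Convergents:
  p_0/q_0 = 13/1
  p_1/q_1 = 14/1
  p_2/q_2 = 377/27
  p_3/q_3 = 391/28
  p_4/q_4 = 10543/755
  p_5/q_5 = 10934/783
q_4 = 755 ≤ 774 < 783 = q_5, so the answer is 10543/755.

10543/755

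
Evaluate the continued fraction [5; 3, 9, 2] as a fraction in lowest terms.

Using pₖ = aₖpₖ₋₁ + pₖ₋₂ and qₖ = aₖqₖ₋₁ + qₖ₋₂:
  k=0: a=5, p=5, q=1
  k=1: a=3, p=16, q=3
  k=2: a=9, p=149, q=28
  k=3: a=2, p=314, q=59

314/59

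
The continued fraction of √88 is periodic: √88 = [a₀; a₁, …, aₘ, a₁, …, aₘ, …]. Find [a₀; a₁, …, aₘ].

a₀ = ⌊√88⌋ = 9.
With m₀=0, d₀=1 and mₖ₊₁ = dₖaₖ − mₖ, dₖ₊₁ = (n − mₖ₊₁²)/dₖ, aₖ₊₁ = ⌊(a₀+mₖ₊₁)/dₖ₊₁⌋:
  k=1: m=9, d=7, a=2
  k=2: m=5, d=9, a=1
  k=3: m=4, d=8, a=1
  k=4: m=4, d=9, a=1
  k=5: m=5, d=7, a=2
  k=6: m=9, d=1, a=18
d=1 and a=2a₀=18 at k=6, so the next step gives (m, d) = (9, 7) again — its k=1 value — and the period has length 6.

[9; 2, 1, 1, 1, 2, 18]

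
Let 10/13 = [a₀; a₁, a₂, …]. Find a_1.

1

10 = 0·13 + 10   →  a_0 = 0
13 = 1·10 + 3   →  a_1 = 1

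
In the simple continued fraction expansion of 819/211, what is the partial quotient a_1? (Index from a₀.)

819 = 3·211 + 186   →  a_0 = 3
211 = 1·186 + 25   →  a_1 = 1

1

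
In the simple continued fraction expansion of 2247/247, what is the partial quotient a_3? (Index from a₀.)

2247 = 9·247 + 24   →  a_0 = 9
247 = 10·24 + 7   →  a_1 = 10
24 = 3·7 + 3   →  a_2 = 3
7 = 2·3 + 1   →  a_3 = 2

2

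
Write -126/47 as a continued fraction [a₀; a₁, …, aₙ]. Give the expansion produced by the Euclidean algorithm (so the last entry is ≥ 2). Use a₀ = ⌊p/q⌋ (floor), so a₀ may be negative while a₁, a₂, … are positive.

-126 = -3×47 + 15
47 = 3×15 + 2
15 = 7×2 + 1
2 = 2×1 + 0  (stop)
So -126/47 = [-3; 3, 7, 2].

[-3; 3, 7, 2]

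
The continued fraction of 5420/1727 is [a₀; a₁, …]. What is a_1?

5420 = 3·1727 + 239   →  a_0 = 3
1727 = 7·239 + 54   →  a_1 = 7

7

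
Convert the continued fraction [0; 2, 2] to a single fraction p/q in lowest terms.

Using pₖ = aₖpₖ₋₁ + pₖ₋₂ and qₖ = aₖqₖ₋₁ + qₖ₋₂:
  k=0: a=0, p=0, q=1
  k=1: a=2, p=1, q=2
  k=2: a=2, p=2, q=5

2/5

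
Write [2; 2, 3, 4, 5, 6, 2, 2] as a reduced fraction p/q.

Using pₖ = aₖpₖ₋₁ + pₖ₋₂ and qₖ = aₖqₖ₋₁ + qₖ₋₂:
  k=0: a=2, p=2, q=1
  k=1: a=2, p=5, q=2
  k=2: a=3, p=17, q=7
  k=3: a=4, p=73, q=30
  k=4: a=5, p=382, q=157
  k=5: a=6, p=2365, q=972
  k=6: a=2, p=5112, q=2101
  k=7: a=2, p=12589, q=5174

12589/5174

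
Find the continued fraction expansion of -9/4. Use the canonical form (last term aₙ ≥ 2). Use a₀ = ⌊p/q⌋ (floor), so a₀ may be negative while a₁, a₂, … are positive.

-9 = -3*4 + 3
4 = 1*3 + 1
3 = 3*1 + 0  (stop)
So -9/4 = [-3; 1, 3].

[-3; 1, 3]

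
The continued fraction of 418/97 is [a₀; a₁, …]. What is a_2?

4

418 = 4·97 + 30   →  a_0 = 4
97 = 3·30 + 7   →  a_1 = 3
30 = 4·7 + 2   →  a_2 = 4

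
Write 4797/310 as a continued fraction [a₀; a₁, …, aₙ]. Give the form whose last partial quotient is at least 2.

4797 = 15*310 + 147
310 = 2*147 + 16
147 = 9*16 + 3
16 = 5*3 + 1
3 = 3*1 + 0  (stop)
So 4797/310 = [15; 2, 9, 5, 3].

[15; 2, 9, 5, 3]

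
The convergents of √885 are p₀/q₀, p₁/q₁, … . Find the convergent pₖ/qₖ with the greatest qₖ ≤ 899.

21211/713

√885 = [29; 1, 2, 1, 58, …] (period length 4).
Convergents:
  p_0/q_0 = 29/1
  p_1/q_1 = 30/1
  p_2/q_2 = 89/3
  p_3/q_3 = 119/4
  p_4/q_4 = 6991/235
  p_5/q_5 = 7110/239
  p_6/q_6 = 21211/713
  p_7/q_7 = 28321/952
q_6 = 713 ≤ 899 < 952 = q_7, so the answer is 21211/713.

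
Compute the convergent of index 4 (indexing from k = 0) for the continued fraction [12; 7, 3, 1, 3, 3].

1323/109

Using pₖ = aₖpₖ₋₁ + pₖ₋₂, qₖ = aₖqₖ₋₁ + qₖ₋₂ (with p₋₁=1, p₋₂=0, q₋₁=0, q₋₂=1):
  k=0: a=12, p=12, q=1
  k=1: a=7, p=85, q=7
  k=2: a=3, p=267, q=22
  k=3: a=1, p=352, q=29
  k=4: a=3, p=1323, q=109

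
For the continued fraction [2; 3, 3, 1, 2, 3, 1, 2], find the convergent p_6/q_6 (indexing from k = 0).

362/157

Using pₖ = aₖpₖ₋₁ + pₖ₋₂, qₖ = aₖqₖ₋₁ + qₖ₋₂ (with p₋₁=1, p₋₂=0, q₋₁=0, q₋₂=1):
  k=0: a=2, p=2, q=1
  k=1: a=3, p=7, q=3
  k=2: a=3, p=23, q=10
  k=3: a=1, p=30, q=13
  k=4: a=2, p=83, q=36
  k=5: a=3, p=279, q=121
  k=6: a=1, p=362, q=157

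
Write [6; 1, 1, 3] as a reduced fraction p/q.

Fold from the inside: start with 3/1.
  1 + 1/3 = 4/3
  1 + 3/4 = 7/4
  6 + 4/7 = 46/7

46/7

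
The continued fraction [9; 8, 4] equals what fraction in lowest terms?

Fold from the inside: start with 4/1.
  8 + 1/4 = 33/4
  9 + 4/33 = 301/33

301/33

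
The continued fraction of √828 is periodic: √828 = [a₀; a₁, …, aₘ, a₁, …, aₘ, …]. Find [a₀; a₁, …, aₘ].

[28; 1, 3, 2, 3, 1, 56]

a₀ = ⌊√828⌋ = 28.
With m₀=0, d₀=1 and mₖ₊₁ = dₖaₖ − mₖ, dₖ₊₁ = (n − mₖ₊₁²)/dₖ, aₖ₊₁ = ⌊(a₀+mₖ₊₁)/dₖ₊₁⌋:
  k=1: m=28, d=44, a=1
  k=2: m=16, d=13, a=3
  k=3: m=23, d=23, a=2
  k=4: m=23, d=13, a=3
  k=5: m=16, d=44, a=1
  k=6: m=28, d=1, a=56
d=1 and a=2a₀=56 at k=6, so the next step gives (m, d) = (28, 44) again — its k=1 value — and the period has length 6.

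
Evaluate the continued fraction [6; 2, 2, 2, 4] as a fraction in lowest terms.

340/53

Fold from the inside: start with 4/1.
  2 + 1/4 = 9/4
  2 + 4/9 = 22/9
  2 + 9/22 = 53/22
  6 + 22/53 = 340/53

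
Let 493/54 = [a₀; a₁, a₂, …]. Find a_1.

493 = 9·54 + 7   →  a_0 = 9
54 = 7·7 + 5   →  a_1 = 7

7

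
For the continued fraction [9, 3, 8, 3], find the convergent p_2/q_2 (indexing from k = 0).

Using pₖ = aₖpₖ₋₁ + pₖ₋₂, qₖ = aₖqₖ₋₁ + qₖ₋₂ (with p₋₁=1, p₋₂=0, q₋₁=0, q₋₂=1):
  k=0: a=9, p=9, q=1
  k=1: a=3, p=28, q=3
  k=2: a=8, p=233, q=25

233/25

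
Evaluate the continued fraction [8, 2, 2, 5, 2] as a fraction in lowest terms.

496/59

Fold from the inside: start with 2/1.
  5 + 1/2 = 11/2
  2 + 2/11 = 24/11
  2 + 11/24 = 59/24
  8 + 24/59 = 496/59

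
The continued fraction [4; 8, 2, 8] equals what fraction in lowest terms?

593/144

Using pₖ = aₖpₖ₋₁ + pₖ₋₂ and qₖ = aₖqₖ₋₁ + qₖ₋₂:
  k=0: a=4, p=4, q=1
  k=1: a=8, p=33, q=8
  k=2: a=2, p=70, q=17
  k=3: a=8, p=593, q=144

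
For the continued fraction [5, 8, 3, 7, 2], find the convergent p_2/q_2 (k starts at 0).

128/25

Using pₖ = aₖpₖ₋₁ + pₖ₋₂, qₖ = aₖqₖ₋₁ + qₖ₋₂ (with p₋₁=1, p₋₂=0, q₋₁=0, q₋₂=1):
  k=0: a=5, p=5, q=1
  k=1: a=8, p=41, q=8
  k=2: a=3, p=128, q=25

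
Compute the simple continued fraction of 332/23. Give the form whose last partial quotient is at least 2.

[14; 2, 3, 3]

332 = 14*23 + 10
23 = 2*10 + 3
10 = 3*3 + 1
3 = 3*1 + 0  (stop)
So 332/23 = [14; 2, 3, 3].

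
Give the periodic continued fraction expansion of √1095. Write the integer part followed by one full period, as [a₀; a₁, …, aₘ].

a₀ = ⌊√1095⌋ = 33.
With m₀=0, d₀=1 and mₖ₊₁ = dₖaₖ − mₖ, dₖ₊₁ = (n − mₖ₊₁²)/dₖ, aₖ₊₁ = ⌊(a₀+mₖ₊₁)/dₖ₊₁⌋:
  k=1: m=33, d=6, a=11
  k=2: m=33, d=1, a=66
d=1 and a=2a₀=66 at k=2, so the next step gives (m, d) = (33, 6) again — its k=1 value — and the period has length 2.

[33; 11, 66]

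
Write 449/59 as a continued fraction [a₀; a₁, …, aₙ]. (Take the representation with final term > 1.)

449 = 7*59 + 36
59 = 1*36 + 23
36 = 1*23 + 13
23 = 1*13 + 10
13 = 1*10 + 3
10 = 3*3 + 1
3 = 3*1 + 0  (stop)
So 449/59 = [7; 1, 1, 1, 1, 3, 3].

[7; 1, 1, 1, 1, 3, 3]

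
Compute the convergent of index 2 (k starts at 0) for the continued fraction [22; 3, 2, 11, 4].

Using pₖ = aₖpₖ₋₁ + pₖ₋₂, qₖ = aₖqₖ₋₁ + qₖ₋₂ (with p₋₁=1, p₋₂=0, q₋₁=0, q₋₂=1):
  k=0: a=22, p=22, q=1
  k=1: a=3, p=67, q=3
  k=2: a=2, p=156, q=7

156/7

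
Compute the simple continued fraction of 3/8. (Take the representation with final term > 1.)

3 = 0·8 + 3
8 = 2·3 + 2
3 = 1·2 + 1
2 = 2·1 + 0  (stop)
So 3/8 = [0; 2, 1, 2].

[0; 2, 1, 2]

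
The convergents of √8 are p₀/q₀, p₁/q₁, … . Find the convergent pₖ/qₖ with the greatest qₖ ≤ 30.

82/29

√8 = [2; 1, 4, …] (period length 2).
Convergents:
  p_0/q_0 = 2/1
  p_1/q_1 = 3/1
  p_2/q_2 = 14/5
  p_3/q_3 = 17/6
  p_4/q_4 = 82/29
  p_5/q_5 = 99/35
q_4 = 29 ≤ 30 < 35 = q_5, so the answer is 82/29.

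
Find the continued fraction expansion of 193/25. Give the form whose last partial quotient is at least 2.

[7; 1, 2, 1, 1, 3]

193 = 7·25 + 18
25 = 1·18 + 7
18 = 2·7 + 4
7 = 1·4 + 3
4 = 1·3 + 1
3 = 3·1 + 0  (stop)
So 193/25 = [7; 1, 2, 1, 1, 3].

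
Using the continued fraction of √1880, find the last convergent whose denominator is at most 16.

√1880 = [43; 2, 1, 3, 1, 2, 86, …] (period length 6).
Convergents:
  p_0/q_0 = 43/1
  p_1/q_1 = 87/2
  p_2/q_2 = 130/3
  p_3/q_3 = 477/11
  p_4/q_4 = 607/14
  p_5/q_5 = 1691/39
q_4 = 14 ≤ 16 < 39 = q_5, so the answer is 607/14.

607/14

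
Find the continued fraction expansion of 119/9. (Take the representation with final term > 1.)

[13; 4, 2]

119 = 13*9 + 2
9 = 4*2 + 1
2 = 2*1 + 0  (stop)
So 119/9 = [13; 4, 2].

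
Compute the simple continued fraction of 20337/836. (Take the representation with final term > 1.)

[24; 3, 16, 17]

20337 = 24*836 + 273
836 = 3*273 + 17
273 = 16*17 + 1
17 = 17*1 + 0  (stop)
So 20337/836 = [24; 3, 16, 17].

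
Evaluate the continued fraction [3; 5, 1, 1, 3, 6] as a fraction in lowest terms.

779/245

Fold from the inside: start with 6/1.
  3 + 1/6 = 19/6
  1 + 6/19 = 25/19
  1 + 19/25 = 44/25
  5 + 25/44 = 245/44
  3 + 44/245 = 779/245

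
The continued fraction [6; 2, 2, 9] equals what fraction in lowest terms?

Fold from the inside: start with 9/1.
  2 + 1/9 = 19/9
  2 + 9/19 = 47/19
  6 + 19/47 = 301/47

301/47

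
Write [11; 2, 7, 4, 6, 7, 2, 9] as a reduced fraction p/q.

643705/56132

Fold from the inside: start with 9/1.
  2 + 1/9 = 19/9
  7 + 9/19 = 142/19
  6 + 19/142 = 871/142
  4 + 142/871 = 3626/871
  7 + 871/3626 = 26253/3626
  2 + 3626/26253 = 56132/26253
  11 + 26253/56132 = 643705/56132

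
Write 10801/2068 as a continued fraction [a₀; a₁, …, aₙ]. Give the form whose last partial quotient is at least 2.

[5; 4, 2, 17, 4, 3]

10801 = 5·2068 + 461
2068 = 4·461 + 224
461 = 2·224 + 13
224 = 17·13 + 3
13 = 4·3 + 1
3 = 3·1 + 0  (stop)
So 10801/2068 = [5; 4, 2, 17, 4, 3].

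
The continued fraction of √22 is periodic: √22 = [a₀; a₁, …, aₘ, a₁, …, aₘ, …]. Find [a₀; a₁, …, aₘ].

a₀ = ⌊√22⌋ = 4.

[4; 1, 2, 4, 2, 1, 8]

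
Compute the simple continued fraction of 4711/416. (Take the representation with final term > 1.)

4711 = 11×416 + 135
416 = 3×135 + 11
135 = 12×11 + 3
11 = 3×3 + 2
3 = 1×2 + 1
2 = 2×1 + 0  (stop)
So 4711/416 = [11; 3, 12, 3, 1, 2].

[11; 3, 12, 3, 1, 2]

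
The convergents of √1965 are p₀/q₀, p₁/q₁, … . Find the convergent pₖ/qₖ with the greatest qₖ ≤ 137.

√1965 = [44; 3, 21, 1, 4, 1, 21, 3, 88, …] (period length 8).
Convergents:
  p_0/q_0 = 44/1
  p_1/q_1 = 133/3
  p_2/q_2 = 2837/64
  p_3/q_3 = 2970/67
  p_4/q_4 = 14717/332
q_3 = 67 ≤ 137 < 332 = q_4, so the answer is 2970/67.

2970/67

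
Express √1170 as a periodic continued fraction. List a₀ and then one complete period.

[34; 4, 1, 6, 1, 4, 68]

a₀ = ⌊√1170⌋ = 34.
With m₀=0, d₀=1 and mₖ₊₁ = dₖaₖ − mₖ, dₖ₊₁ = (n − mₖ₊₁²)/dₖ, aₖ₊₁ = ⌊(a₀+mₖ₊₁)/dₖ₊₁⌋:
  k=1: m=34, d=14, a=4
  k=2: m=22, d=49, a=1
  k=3: m=27, d=9, a=6
  k=4: m=27, d=49, a=1
  k=5: m=22, d=14, a=4
  k=6: m=34, d=1, a=68
d=1 and a=2a₀=68 at k=6, so the next step gives (m, d) = (34, 14) again — its k=1 value — and the period has length 6.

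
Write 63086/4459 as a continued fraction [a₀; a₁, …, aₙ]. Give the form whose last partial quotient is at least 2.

63086 = 14×4459 + 660
4459 = 6×660 + 499
660 = 1×499 + 161
499 = 3×161 + 16
161 = 10×16 + 1
16 = 16×1 + 0  (stop)
So 63086/4459 = [14; 6, 1, 3, 10, 16].

[14; 6, 1, 3, 10, 16]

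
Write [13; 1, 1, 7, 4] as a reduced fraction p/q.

839/62

Fold from the inside: start with 4/1.
  7 + 1/4 = 29/4
  1 + 4/29 = 33/29
  1 + 29/33 = 62/33
  13 + 33/62 = 839/62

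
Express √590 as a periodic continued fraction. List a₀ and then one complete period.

[24; 3, 2, 4, 2, 3, 48]

a₀ = ⌊√590⌋ = 24.
With m₀=0, d₀=1 and mₖ₊₁ = dₖaₖ − mₖ, dₖ₊₁ = (n − mₖ₊₁²)/dₖ, aₖ₊₁ = ⌊(a₀+mₖ₊₁)/dₖ₊₁⌋:
  k=1: m=24, d=14, a=3
  k=2: m=18, d=19, a=2
  k=3: m=20, d=10, a=4
  k=4: m=20, d=19, a=2
  k=5: m=18, d=14, a=3
  k=6: m=24, d=1, a=48
d=1 and a=2a₀=48 at k=6, so the next step gives (m, d) = (24, 14) again — its k=1 value — and the period has length 6.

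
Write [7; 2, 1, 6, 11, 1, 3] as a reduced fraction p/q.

6997/952

Fold from the inside: start with 3/1.
  1 + 1/3 = 4/3
  11 + 3/4 = 47/4
  6 + 4/47 = 286/47
  1 + 47/286 = 333/286
  2 + 286/333 = 952/333
  7 + 333/952 = 6997/952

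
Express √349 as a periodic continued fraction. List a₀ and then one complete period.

[18; 1, 2, 7, 7, 2, 1, 36]

a₀ = ⌊√349⌋ = 18.
With m₀=0, d₀=1 and mₖ₊₁ = dₖaₖ − mₖ, dₖ₊₁ = (n − mₖ₊₁²)/dₖ, aₖ₊₁ = ⌊(a₀+mₖ₊₁)/dₖ₊₁⌋:
  k=1: m=18, d=25, a=1
  k=2: m=7, d=12, a=2
  k=3: m=17, d=5, a=7
  k=4: m=18, d=5, a=7
  k=5: m=17, d=12, a=2
  k=6: m=7, d=25, a=1
  k=7: m=18, d=1, a=36
d=1 and a=2a₀=36 at k=7, so the next step gives (m, d) = (18, 25) again — its k=1 value — and the period has length 7.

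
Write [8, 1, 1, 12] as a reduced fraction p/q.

Using pₖ = aₖpₖ₋₁ + pₖ₋₂ and qₖ = aₖqₖ₋₁ + qₖ₋₂:
  k=0: a=8, p=8, q=1
  k=1: a=1, p=9, q=1
  k=2: a=1, p=17, q=2
  k=3: a=12, p=213, q=25

213/25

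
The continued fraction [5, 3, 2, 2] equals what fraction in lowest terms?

90/17

Fold from the inside: start with 2/1.
  2 + 1/2 = 5/2
  3 + 2/5 = 17/5
  5 + 5/17 = 90/17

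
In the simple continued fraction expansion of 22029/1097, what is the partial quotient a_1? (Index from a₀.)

22029 = 20·1097 + 89   →  a_0 = 20
1097 = 12·89 + 29   →  a_1 = 12

12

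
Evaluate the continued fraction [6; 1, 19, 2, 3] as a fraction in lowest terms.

Fold from the inside: start with 3/1.
  2 + 1/3 = 7/3
  19 + 3/7 = 136/7
  1 + 7/136 = 143/136
  6 + 136/143 = 994/143

994/143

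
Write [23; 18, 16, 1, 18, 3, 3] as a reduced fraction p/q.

Fold from the inside: start with 3/1.
  3 + 1/3 = 10/3
  18 + 3/10 = 183/10
  1 + 10/183 = 193/183
  16 + 183/193 = 3271/193
  18 + 193/3271 = 59071/3271
  23 + 3271/59071 = 1361904/59071

1361904/59071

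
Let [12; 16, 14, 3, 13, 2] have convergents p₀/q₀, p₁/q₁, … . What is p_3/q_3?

Using pₖ = aₖpₖ₋₁ + pₖ₋₂, qₖ = aₖqₖ₋₁ + qₖ₋₂ (with p₋₁=1, p₋₂=0, q₋₁=0, q₋₂=1):
  k=0: a=12, p=12, q=1
  k=1: a=16, p=193, q=16
  k=2: a=14, p=2714, q=225
  k=3: a=3, p=8335, q=691

8335/691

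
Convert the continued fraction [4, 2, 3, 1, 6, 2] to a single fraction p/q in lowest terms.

582/131

Using pₖ = aₖpₖ₋₁ + pₖ₋₂ and qₖ = aₖqₖ₋₁ + qₖ₋₂:
  k=0: a=4, p=4, q=1
  k=1: a=2, p=9, q=2
  k=2: a=3, p=31, q=7
  k=3: a=1, p=40, q=9
  k=4: a=6, p=271, q=61
  k=5: a=2, p=582, q=131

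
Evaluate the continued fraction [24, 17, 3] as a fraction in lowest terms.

1251/52

Using pₖ = aₖpₖ₋₁ + pₖ₋₂ and qₖ = aₖqₖ₋₁ + qₖ₋₂:
  k=0: a=24, p=24, q=1
  k=1: a=17, p=409, q=17
  k=2: a=3, p=1251, q=52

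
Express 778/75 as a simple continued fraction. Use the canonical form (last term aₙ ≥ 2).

[10; 2, 1, 2, 9]

778 = 10*75 + 28
75 = 2*28 + 19
28 = 1*19 + 9
19 = 2*9 + 1
9 = 9*1 + 0  (stop)
So 778/75 = [10; 2, 1, 2, 9].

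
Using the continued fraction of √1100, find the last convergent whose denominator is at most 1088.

√1100 = [33; 6, 66, …] (period length 2).
Convergents:
  p_0/q_0 = 33/1
  p_1/q_1 = 199/6
  p_2/q_2 = 13167/397
  p_3/q_3 = 79201/2388
q_2 = 397 ≤ 1088 < 2388 = q_3, so the answer is 13167/397.

13167/397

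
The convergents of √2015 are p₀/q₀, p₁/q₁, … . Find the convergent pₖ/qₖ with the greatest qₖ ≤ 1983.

36315/809

√2015 = [44; 1, 7, 1, 88, …] (period length 4).
Convergents:
  p_0/q_0 = 44/1
  p_1/q_1 = 45/1
  p_2/q_2 = 359/8
  p_3/q_3 = 404/9
  p_4/q_4 = 35911/800
  p_5/q_5 = 36315/809
  p_6/q_6 = 290116/6463
q_5 = 809 ≤ 1983 < 6463 = q_6, so the answer is 36315/809.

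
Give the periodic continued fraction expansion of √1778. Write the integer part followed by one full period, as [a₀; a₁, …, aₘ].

[42; 6, 84]

a₀ = ⌊√1778⌋ = 42.
With m₀=0, d₀=1 and mₖ₊₁ = dₖaₖ − mₖ, dₖ₊₁ = (n − mₖ₊₁²)/dₖ, aₖ₊₁ = ⌊(a₀+mₖ₊₁)/dₖ₊₁⌋:
  k=1: m=42, d=14, a=6
  k=2: m=42, d=1, a=84
d=1 and a=2a₀=84 at k=2, so the next step gives (m, d) = (42, 14) again — its k=1 value — and the period has length 2.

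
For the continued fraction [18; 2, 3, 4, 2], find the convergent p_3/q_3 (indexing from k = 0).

Using pₖ = aₖpₖ₋₁ + pₖ₋₂, qₖ = aₖqₖ₋₁ + qₖ₋₂ (with p₋₁=1, p₋₂=0, q₋₁=0, q₋₂=1):
  k=0: a=18, p=18, q=1
  k=1: a=2, p=37, q=2
  k=2: a=3, p=129, q=7
  k=3: a=4, p=553, q=30

553/30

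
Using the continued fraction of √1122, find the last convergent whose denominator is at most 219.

√1122 = [33; 2, 66, …] (period length 2).
Convergents:
  p_0/q_0 = 33/1
  p_1/q_1 = 67/2
  p_2/q_2 = 4455/133
  p_3/q_3 = 8977/268
q_2 = 133 ≤ 219 < 268 = q_3, so the answer is 4455/133.

4455/133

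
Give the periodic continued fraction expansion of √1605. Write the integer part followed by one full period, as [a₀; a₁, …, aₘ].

[40; 16, 80]

a₀ = ⌊√1605⌋ = 40.
With m₀=0, d₀=1 and mₖ₊₁ = dₖaₖ − mₖ, dₖ₊₁ = (n − mₖ₊₁²)/dₖ, aₖ₊₁ = ⌊(a₀+mₖ₊₁)/dₖ₊₁⌋:
  k=1: m=40, d=5, a=16
  k=2: m=40, d=1, a=80
d=1 and a=2a₀=80 at k=2, so the next step gives (m, d) = (40, 5) again — its k=1 value — and the period has length 2.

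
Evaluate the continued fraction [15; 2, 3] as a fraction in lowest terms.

Fold from the inside: start with 3/1.
  2 + 1/3 = 7/3
  15 + 3/7 = 108/7

108/7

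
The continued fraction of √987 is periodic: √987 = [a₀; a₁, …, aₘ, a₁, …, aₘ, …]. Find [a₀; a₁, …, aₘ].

[31; 2, 2, 2, 62]

a₀ = ⌊√987⌋ = 31.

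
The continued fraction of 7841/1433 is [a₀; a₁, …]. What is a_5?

8

7841 = 5·1433 + 676   →  a_0 = 5
1433 = 2·676 + 81   →  a_1 = 2
676 = 8·81 + 28   →  a_2 = 8
81 = 2·28 + 25   →  a_3 = 2
28 = 1·25 + 3   →  a_4 = 1
25 = 8·3 + 1   →  a_5 = 8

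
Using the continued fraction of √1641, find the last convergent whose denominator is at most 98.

√1641 = [40; 1, 1, 26, 1, 1, 80, …] (period length 6).
Convergents:
  p_0/q_0 = 40/1
  p_1/q_1 = 41/1
  p_2/q_2 = 81/2
  p_3/q_3 = 2147/53
  p_4/q_4 = 2228/55
  p_5/q_5 = 4375/108
q_4 = 55 ≤ 98 < 108 = q_5, so the answer is 2228/55.

2228/55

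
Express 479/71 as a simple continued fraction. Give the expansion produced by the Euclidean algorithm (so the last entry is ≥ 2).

479 = 6×71 + 53
71 = 1×53 + 18
53 = 2×18 + 17
18 = 1×17 + 1
17 = 17×1 + 0  (stop)
So 479/71 = [6; 1, 2, 1, 17].

[6; 1, 2, 1, 17]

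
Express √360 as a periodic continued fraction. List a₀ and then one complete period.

a₀ = ⌊√360⌋ = 18.
With m₀=0, d₀=1 and mₖ₊₁ = dₖaₖ − mₖ, dₖ₊₁ = (n − mₖ₊₁²)/dₖ, aₖ₊₁ = ⌊(a₀+mₖ₊₁)/dₖ₊₁⌋:
  k=1: m=18, d=36, a=1
  k=2: m=18, d=1, a=36
d=1 and a=2a₀=36 at k=2, so the next step gives (m, d) = (18, 36) again — its k=1 value — and the period has length 2.

[18; 1, 36]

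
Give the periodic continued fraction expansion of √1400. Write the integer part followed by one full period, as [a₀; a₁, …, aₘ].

a₀ = ⌊√1400⌋ = 37.
With m₀=0, d₀=1 and mₖ₊₁ = dₖaₖ − mₖ, dₖ₊₁ = (n − mₖ₊₁²)/dₖ, aₖ₊₁ = ⌊(a₀+mₖ₊₁)/dₖ₊₁⌋:
  k=1: m=37, d=31, a=2
  k=2: m=25, d=25, a=2
  k=3: m=25, d=31, a=2
  k=4: m=37, d=1, a=74
d=1 and a=2a₀=74 at k=4, so the next step gives (m, d) = (37, 31) again — its k=1 value — and the period has length 4.

[37; 2, 2, 2, 74]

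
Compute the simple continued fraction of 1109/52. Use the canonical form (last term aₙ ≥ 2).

[21; 3, 17]

1109 = 21·52 + 17
52 = 3·17 + 1
17 = 17·1 + 0  (stop)
So 1109/52 = [21; 3, 17].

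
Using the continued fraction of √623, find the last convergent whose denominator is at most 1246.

√623 = [24; 1, 23, 1, 48, …] (period length 4).
Convergents:
  p_0/q_0 = 24/1
  p_1/q_1 = 25/1
  p_2/q_2 = 599/24
  p_3/q_3 = 624/25
  p_4/q_4 = 30551/1224
  p_5/q_5 = 31175/1249
q_4 = 1224 ≤ 1246 < 1249 = q_5, so the answer is 30551/1224.

30551/1224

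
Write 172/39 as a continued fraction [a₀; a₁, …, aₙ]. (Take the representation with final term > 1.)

[4; 2, 2, 3, 2]

172 = 4·39 + 16
39 = 2·16 + 7
16 = 2·7 + 2
7 = 3·2 + 1
2 = 2·1 + 0  (stop)
So 172/39 = [4; 2, 2, 3, 2].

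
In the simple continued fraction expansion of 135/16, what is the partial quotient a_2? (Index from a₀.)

3

135 = 8·16 + 7   →  a_0 = 8
16 = 2·7 + 2   →  a_1 = 2
7 = 3·2 + 1   →  a_2 = 3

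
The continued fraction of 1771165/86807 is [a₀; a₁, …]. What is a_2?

1771165 = 20·86807 + 35025   →  a_0 = 20
86807 = 2·35025 + 16757   →  a_1 = 2
35025 = 2·16757 + 1511   →  a_2 = 2

2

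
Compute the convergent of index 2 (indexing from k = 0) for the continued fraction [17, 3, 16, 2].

Using pₖ = aₖpₖ₋₁ + pₖ₋₂, qₖ = aₖqₖ₋₁ + qₖ₋₂ (with p₋₁=1, p₋₂=0, q₋₁=0, q₋₂=1):
  k=0: a=17, p=17, q=1
  k=1: a=3, p=52, q=3
  k=2: a=16, p=849, q=49

849/49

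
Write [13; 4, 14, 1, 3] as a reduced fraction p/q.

Using pₖ = aₖpₖ₋₁ + pₖ₋₂ and qₖ = aₖqₖ₋₁ + qₖ₋₂:
  k=0: a=13, p=13, q=1
  k=1: a=4, p=53, q=4
  k=2: a=14, p=755, q=57
  k=3: a=1, p=808, q=61
  k=4: a=3, p=3179, q=240

3179/240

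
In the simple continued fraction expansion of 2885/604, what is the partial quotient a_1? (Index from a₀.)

1

2885 = 4·604 + 469   →  a_0 = 4
604 = 1·469 + 135   →  a_1 = 1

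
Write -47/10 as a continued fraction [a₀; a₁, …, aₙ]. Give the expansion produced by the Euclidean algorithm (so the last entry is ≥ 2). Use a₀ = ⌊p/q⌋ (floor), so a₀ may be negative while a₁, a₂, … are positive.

[-5; 3, 3]

-47 = -5*10 + 3
10 = 3*3 + 1
3 = 3*1 + 0  (stop)
So -47/10 = [-5; 3, 3].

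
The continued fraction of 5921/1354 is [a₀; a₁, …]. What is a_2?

1

5921 = 4·1354 + 505   →  a_0 = 4
1354 = 2·505 + 344   →  a_1 = 2
505 = 1·344 + 161   →  a_2 = 1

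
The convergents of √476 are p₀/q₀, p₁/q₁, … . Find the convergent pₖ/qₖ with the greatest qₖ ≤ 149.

2509/115

√476 = [21; 1, 4, 2, 10, 2, 4, 1, 42, …] (period length 8).
Convergents:
  p_0/q_0 = 21/1
  p_1/q_1 = 22/1
  p_2/q_2 = 109/5
  p_3/q_3 = 240/11
  p_4/q_4 = 2509/115
  p_5/q_5 = 5258/241
q_4 = 115 ≤ 149 < 241 = q_5, so the answer is 2509/115.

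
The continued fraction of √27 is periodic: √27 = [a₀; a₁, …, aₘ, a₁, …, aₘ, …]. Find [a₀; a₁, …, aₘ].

[5; 5, 10]

a₀ = ⌊√27⌋ = 5.
With m₀=0, d₀=1 and mₖ₊₁ = dₖaₖ − mₖ, dₖ₊₁ = (n − mₖ₊₁²)/dₖ, aₖ₊₁ = ⌊(a₀+mₖ₊₁)/dₖ₊₁⌋:
  k=1: m=5, d=2, a=5
  k=2: m=5, d=1, a=10
d=1 and a=2a₀=10 at k=2, so the next step gives (m, d) = (5, 2) again — its k=1 value — and the period has length 2.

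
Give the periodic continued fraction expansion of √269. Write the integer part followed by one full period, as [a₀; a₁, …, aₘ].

a₀ = ⌊√269⌋ = 16.
With m₀=0, d₀=1 and mₖ₊₁ = dₖaₖ − mₖ, dₖ₊₁ = (n − mₖ₊₁²)/dₖ, aₖ₊₁ = ⌊(a₀+mₖ₊₁)/dₖ₊₁⌋:
  k=1: m=16, d=13, a=2
  k=2: m=10, d=13, a=2
  k=3: m=16, d=1, a=32
d=1 and a=2a₀=32 at k=3, so the next step gives (m, d) = (16, 13) again — its k=1 value — and the period has length 3.

[16; 2, 2, 32]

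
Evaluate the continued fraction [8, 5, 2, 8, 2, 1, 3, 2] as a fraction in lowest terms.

19835/2424

Using pₖ = aₖpₖ₋₁ + pₖ₋₂ and qₖ = aₖqₖ₋₁ + qₖ₋₂:
  k=0: a=8, p=8, q=1
  k=1: a=5, p=41, q=5
  k=2: a=2, p=90, q=11
  k=3: a=8, p=761, q=93
  k=4: a=2, p=1612, q=197
  k=5: a=1, p=2373, q=290
  k=6: a=3, p=8731, q=1067
  k=7: a=2, p=19835, q=2424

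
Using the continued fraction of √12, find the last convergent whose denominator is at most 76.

√12 = [3; 2, 6, …] (period length 2).
Convergents:
  p_0/q_0 = 3/1
  p_1/q_1 = 7/2
  p_2/q_2 = 45/13
  p_3/q_3 = 97/28
  p_4/q_4 = 627/181
q_3 = 28 ≤ 76 < 181 = q_4, so the answer is 97/28.

97/28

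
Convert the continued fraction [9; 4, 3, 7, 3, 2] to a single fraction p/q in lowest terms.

Using pₖ = aₖpₖ₋₁ + pₖ₋₂ and qₖ = aₖqₖ₋₁ + qₖ₋₂:
  k=0: a=9, p=9, q=1
  k=1: a=4, p=37, q=4
  k=2: a=3, p=120, q=13
  k=3: a=7, p=877, q=95
  k=4: a=3, p=2751, q=298
  k=5: a=2, p=6379, q=691

6379/691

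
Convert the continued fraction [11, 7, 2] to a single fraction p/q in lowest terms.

167/15

Fold from the inside: start with 2/1.
  7 + 1/2 = 15/2
  11 + 2/15 = 167/15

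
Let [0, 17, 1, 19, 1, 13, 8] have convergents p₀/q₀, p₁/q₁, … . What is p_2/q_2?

Using pₖ = aₖpₖ₋₁ + pₖ₋₂, qₖ = aₖqₖ₋₁ + qₖ₋₂ (with p₋₁=1, p₋₂=0, q₋₁=0, q₋₂=1):
  k=0: a=0, p=0, q=1
  k=1: a=17, p=1, q=17
  k=2: a=1, p=1, q=18

1/18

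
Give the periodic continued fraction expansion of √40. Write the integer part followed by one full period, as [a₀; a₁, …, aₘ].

a₀ = ⌊√40⌋ = 6.
With m₀=0, d₀=1 and mₖ₊₁ = dₖaₖ − mₖ, dₖ₊₁ = (n − mₖ₊₁²)/dₖ, aₖ₊₁ = ⌊(a₀+mₖ₊₁)/dₖ₊₁⌋:
  k=1: m=6, d=4, a=3
  k=2: m=6, d=1, a=12
d=1 and a=2a₀=12 at k=2, so the next step gives (m, d) = (6, 4) again — its k=1 value — and the period has length 2.

[6; 3, 12]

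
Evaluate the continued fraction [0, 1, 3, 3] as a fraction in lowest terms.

10/13

Using pₖ = aₖpₖ₋₁ + pₖ₋₂ and qₖ = aₖqₖ₋₁ + qₖ₋₂:
  k=0: a=0, p=0, q=1
  k=1: a=1, p=1, q=1
  k=2: a=3, p=3, q=4
  k=3: a=3, p=10, q=13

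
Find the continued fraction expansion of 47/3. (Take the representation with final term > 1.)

[15; 1, 2]

47 = 15×3 + 2
3 = 1×2 + 1
2 = 2×1 + 0  (stop)
So 47/3 = [15; 1, 2].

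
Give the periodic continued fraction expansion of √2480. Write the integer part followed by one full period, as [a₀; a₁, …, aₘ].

a₀ = ⌊√2480⌋ = 49.

[49; 1, 3, 1, 98]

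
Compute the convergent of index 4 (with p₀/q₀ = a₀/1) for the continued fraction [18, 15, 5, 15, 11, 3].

Using pₖ = aₖpₖ₋₁ + pₖ₋₂, qₖ = aₖqₖ₋₁ + qₖ₋₂ (with p₋₁=1, p₋₂=0, q₋₁=0, q₋₂=1):
  k=0: a=18, p=18, q=1
  k=1: a=15, p=271, q=15
  k=2: a=5, p=1373, q=76
  k=3: a=15, p=20866, q=1155
  k=4: a=11, p=230899, q=12781

230899/12781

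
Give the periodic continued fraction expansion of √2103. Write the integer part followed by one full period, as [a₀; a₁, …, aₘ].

a₀ = ⌊√2103⌋ = 45.
With m₀=0, d₀=1 and mₖ₊₁ = dₖaₖ − mₖ, dₖ₊₁ = (n − mₖ₊₁²)/dₖ, aₖ₊₁ = ⌊(a₀+mₖ₊₁)/dₖ₊₁⌋:
  k=1: m=45, d=78, a=1
  k=2: m=33, d=13, a=6
  k=3: m=45, d=6, a=15
  k=4: m=45, d=13, a=6
  k=5: m=33, d=78, a=1
  k=6: m=45, d=1, a=90
d=1 and a=2a₀=90 at k=6, so the next step gives (m, d) = (45, 78) again — its k=1 value — and the period has length 6.

[45; 1, 6, 15, 6, 1, 90]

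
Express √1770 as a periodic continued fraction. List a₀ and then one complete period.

[42; 14, 84]

a₀ = ⌊√1770⌋ = 42.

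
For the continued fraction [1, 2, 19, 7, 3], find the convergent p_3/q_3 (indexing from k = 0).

409/275

Using pₖ = aₖpₖ₋₁ + pₖ₋₂, qₖ = aₖqₖ₋₁ + qₖ₋₂ (with p₋₁=1, p₋₂=0, q₋₁=0, q₋₂=1):
  k=0: a=1, p=1, q=1
  k=1: a=2, p=3, q=2
  k=2: a=19, p=58, q=39
  k=3: a=7, p=409, q=275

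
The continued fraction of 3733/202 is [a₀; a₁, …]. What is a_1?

3733 = 18·202 + 97   →  a_0 = 18
202 = 2·97 + 8   →  a_1 = 2

2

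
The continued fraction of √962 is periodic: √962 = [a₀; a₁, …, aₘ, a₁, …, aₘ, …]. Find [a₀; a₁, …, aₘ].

a₀ = ⌊√962⌋ = 31.
With m₀=0, d₀=1 and mₖ₊₁ = dₖaₖ − mₖ, dₖ₊₁ = (n − mₖ₊₁²)/dₖ, aₖ₊₁ = ⌊(a₀+mₖ₊₁)/dₖ₊₁⌋:
  k=1: m=31, d=1, a=62
d=1 and a=2a₀=62 at k=1, so the next step gives (m, d) = (31, 1) again — its k=1 value — and the period has length 1.

[31; 62]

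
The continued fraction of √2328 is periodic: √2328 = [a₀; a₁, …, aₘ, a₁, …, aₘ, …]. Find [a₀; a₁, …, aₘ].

[48; 4, 96]

a₀ = ⌊√2328⌋ = 48.
With m₀=0, d₀=1 and mₖ₊₁ = dₖaₖ − mₖ, dₖ₊₁ = (n − mₖ₊₁²)/dₖ, aₖ₊₁ = ⌊(a₀+mₖ₊₁)/dₖ₊₁⌋:
  k=1: m=48, d=24, a=4
  k=2: m=48, d=1, a=96
d=1 and a=2a₀=96 at k=2, so the next step gives (m, d) = (48, 24) again — its k=1 value — and the period has length 2.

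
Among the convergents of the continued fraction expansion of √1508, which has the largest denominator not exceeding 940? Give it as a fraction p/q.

√1508 = [38; 1, 4, 1, 76, …] (period length 4).
Convergents:
  p_0/q_0 = 38/1
  p_1/q_1 = 39/1
  p_2/q_2 = 194/5
  p_3/q_3 = 233/6
  p_4/q_4 = 17902/461
  p_5/q_5 = 18135/467
  p_6/q_6 = 90442/2329
q_5 = 467 ≤ 940 < 2329 = q_6, so the answer is 18135/467.

18135/467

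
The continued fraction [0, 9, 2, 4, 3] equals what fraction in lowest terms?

29/274

Fold from the inside: start with 3/1.
  4 + 1/3 = 13/3
  2 + 3/13 = 29/13
  9 + 13/29 = 274/29
  0 + 29/274 = 29/274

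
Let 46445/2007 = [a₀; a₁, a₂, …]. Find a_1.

7

46445 = 23·2007 + 284   →  a_0 = 23
2007 = 7·284 + 19   →  a_1 = 7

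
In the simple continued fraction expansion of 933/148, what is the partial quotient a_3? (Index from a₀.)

933 = 6·148 + 45   →  a_0 = 6
148 = 3·45 + 13   →  a_1 = 3
45 = 3·13 + 6   →  a_2 = 3
13 = 2·6 + 1   →  a_3 = 2

2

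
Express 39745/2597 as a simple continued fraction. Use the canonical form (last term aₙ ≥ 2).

39745 = 15×2597 + 790
2597 = 3×790 + 227
790 = 3×227 + 109
227 = 2×109 + 9
109 = 12×9 + 1
9 = 9×1 + 0  (stop)
So 39745/2597 = [15; 3, 3, 2, 12, 9].

[15; 3, 3, 2, 12, 9]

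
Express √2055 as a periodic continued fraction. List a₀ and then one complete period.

a₀ = ⌊√2055⌋ = 45.

[45; 3, 90]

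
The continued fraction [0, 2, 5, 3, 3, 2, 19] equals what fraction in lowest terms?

Fold from the inside: start with 19/1.
  2 + 1/19 = 39/19
  3 + 19/39 = 136/39
  3 + 39/136 = 447/136
  5 + 136/447 = 2371/447
  2 + 447/2371 = 5189/2371
  0 + 2371/5189 = 2371/5189

2371/5189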